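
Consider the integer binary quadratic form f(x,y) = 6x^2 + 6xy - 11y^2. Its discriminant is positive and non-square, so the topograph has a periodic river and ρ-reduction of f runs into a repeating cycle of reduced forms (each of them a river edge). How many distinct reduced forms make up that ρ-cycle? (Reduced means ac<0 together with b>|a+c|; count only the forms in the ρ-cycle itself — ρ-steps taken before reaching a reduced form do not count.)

D = 300, ⌊√D⌋ = 17
river: ρ → (-11,16,1)
river: ρ → (1,16,-11)
river: ρ → (-11,6,6)
river: ρ → (6,6,-11)
ρ-cycle length = 4 (tail of 0 descent steps not counted)

4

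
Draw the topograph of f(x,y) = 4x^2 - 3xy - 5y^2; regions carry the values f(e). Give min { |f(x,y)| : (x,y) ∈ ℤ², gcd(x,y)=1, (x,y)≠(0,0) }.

descent: ρ → (-5,3,4)  [lands on river]
river: ρ → (4,5,-4)
river: ρ → (-4,3,5)
river: ρ → (5,7,-2)
river: ρ → (-2,9,1)
river: ρ → (1,9,-2)
river: ρ → (-2,7,5)
river: ρ → (5,3,-4)
river: ρ → (-4,5,4)
river: ρ → (4,3,-5)
river: ρ → (-5,7,2)
river: ρ → (2,9,-1)
river: ρ → (-1,9,2)
river: ρ → (2,7,-5)
closes: descent 1, river 14
min |a| on river = 1

1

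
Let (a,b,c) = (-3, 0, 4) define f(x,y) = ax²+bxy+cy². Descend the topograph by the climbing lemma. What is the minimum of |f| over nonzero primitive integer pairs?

descent: ρ → (4,0,-3)
descent: ρ → (-3,6,1)  [lands on river]
river: ρ → (1,6,-3)
closes: descent 2, river 2
min |a| on river = 1

1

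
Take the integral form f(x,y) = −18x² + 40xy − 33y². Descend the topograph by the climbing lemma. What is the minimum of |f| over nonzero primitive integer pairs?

translate: b→-4 (≡-40 mod 36), so (18,-40,33)→(18,-4,11)
flip: (18,-4,11)→(11,4,18)
reduced (well bottom): (11,4,18) with a≤c, −a<b≤a
well minimum |f| = |-11| = 11 (negative-definite)

11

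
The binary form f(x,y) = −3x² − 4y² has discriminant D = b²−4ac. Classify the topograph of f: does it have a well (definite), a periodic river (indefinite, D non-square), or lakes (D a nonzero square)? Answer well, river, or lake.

D = b²−4ac = 0² − 4·(-3)·(-4) = -48
D < 0 ⇒ definite ⇒ every region one sign ⇒ single well

well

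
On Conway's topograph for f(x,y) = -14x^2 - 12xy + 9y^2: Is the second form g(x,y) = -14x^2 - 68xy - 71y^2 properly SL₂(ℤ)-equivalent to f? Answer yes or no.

D₁ = 648, D₂ = 648
river cycle of f (length 10): (9, 12, -14), (-14, 16, 7), (7, 12, -18), (-18, 24, 1), (1, 24, -18), (-18, 12, 7), (7, 16, -14), (-14, 12, 9), (9, 24, -2), (-2, 24, 9)
river cycle of g (length 10): (-14, 16, 7), (7, 12, -18), (-18, 24, 1), (1, 24, -18), (-18, 12, 7), (7, 16, -14), (-14, 12, 9), (9, 24, -2), (-2, 24, 9), (9, 12, -14)
cycles coincide ⇒ equivalent

yes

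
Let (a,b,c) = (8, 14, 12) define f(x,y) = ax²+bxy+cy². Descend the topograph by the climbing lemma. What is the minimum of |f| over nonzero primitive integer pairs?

translate: b→-2 (≡14 mod 16), so (8,14,12)→(8,-2,6)
flip: (8,-2,6)→(6,2,8)
reduced (well bottom): (6,2,8) with a≤c, −a<b≤a
well minimum = a = 6

6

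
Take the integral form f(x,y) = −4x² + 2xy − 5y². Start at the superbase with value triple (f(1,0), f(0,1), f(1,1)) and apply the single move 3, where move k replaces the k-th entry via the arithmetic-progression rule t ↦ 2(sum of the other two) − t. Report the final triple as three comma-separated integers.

start (-4,-5,-7) = (f(1,0),f(0,1),f(1,1))
replace slot 3: 2·((-4)+(-5)) − (-7) = -11 → (-4,-5,-11)

-4,-5,-11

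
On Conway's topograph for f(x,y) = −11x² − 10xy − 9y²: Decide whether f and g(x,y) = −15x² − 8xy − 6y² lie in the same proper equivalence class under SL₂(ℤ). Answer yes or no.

D₁ = -296, D₂ = -296
f is negative-definite; reduce −f:
−f: flip: (11,10,9)→(9,-10,11)
−f: translate: b→8 (≡-10 mod 18), so (9,-10,11)→(9,8,10)
−f: reduced (well bottom): (9,8,10) with a≤c, −a<b≤a
flip sign back: reduced form of f is (-9,-8,-10)
g is negative-definite; reduce −g:
−g: flip: (15,8,6)→(6,-8,15)
−g: translate: b→4 (≡-8 mod 12), so (6,-8,15)→(6,4,13)
−g: reduced (well bottom): (6,4,13) with a≤c, −a<b≤a
flip sign back: reduced form of g is (-6,-4,-13)
reduced forms (-9, -8, -10) vs (-6, -4, -13) ⇒ inequivalent

no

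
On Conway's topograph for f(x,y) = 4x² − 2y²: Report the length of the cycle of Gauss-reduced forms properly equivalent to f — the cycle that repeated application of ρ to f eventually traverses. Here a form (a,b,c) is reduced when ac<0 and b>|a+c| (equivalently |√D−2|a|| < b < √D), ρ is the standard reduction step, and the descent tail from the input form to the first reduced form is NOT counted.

D = 32, ⌊√D⌋ = 5
descent: ρ → (-2,4,2)  [lands on river]
river: ρ → (2,4,-2)
ρ-cycle length = 2 (tail of 1 descent step not counted)

2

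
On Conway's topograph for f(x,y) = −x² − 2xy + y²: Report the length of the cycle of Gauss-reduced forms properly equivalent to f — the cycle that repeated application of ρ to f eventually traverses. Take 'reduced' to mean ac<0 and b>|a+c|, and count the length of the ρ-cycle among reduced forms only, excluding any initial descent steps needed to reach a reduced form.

D = 8, ⌊√D⌋ = 2
descent: ρ → (1,2,-1)  [lands on river]
river: ρ → (-1,2,1)
ρ-cycle length = 2 (tail of 1 descent step not counted)

2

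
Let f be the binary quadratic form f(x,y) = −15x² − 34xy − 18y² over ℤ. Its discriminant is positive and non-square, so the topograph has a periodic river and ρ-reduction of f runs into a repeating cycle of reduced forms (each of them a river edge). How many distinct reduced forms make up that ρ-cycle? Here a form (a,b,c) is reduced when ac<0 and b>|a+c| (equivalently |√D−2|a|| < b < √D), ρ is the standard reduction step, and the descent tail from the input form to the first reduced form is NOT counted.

D = 76, ⌊√D⌋ = 8
descent: ρ → (-18,-2,1)
descent: ρ → (1,8,-3)  [lands on river]
river: ρ → (-3,4,5)
river: ρ → (5,6,-2)
river: ρ → (-2,6,5)
river: ρ → (5,4,-3)
river: ρ → (-3,8,1)
ρ-cycle length = 6 (tail of 2 descent steps not counted)

6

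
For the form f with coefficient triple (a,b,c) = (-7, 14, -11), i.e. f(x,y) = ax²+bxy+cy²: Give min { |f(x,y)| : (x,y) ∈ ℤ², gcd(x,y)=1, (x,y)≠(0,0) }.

translate: b→0 (≡-14 mod 14), so (7,-14,11)→(7,0,4)
flip: (7,0,4)→(4,0,7)
reduced (well bottom): (4,0,7) with a≤c, −a<b≤a
well minimum |f| = |-4| = 4 (negative-definite)

4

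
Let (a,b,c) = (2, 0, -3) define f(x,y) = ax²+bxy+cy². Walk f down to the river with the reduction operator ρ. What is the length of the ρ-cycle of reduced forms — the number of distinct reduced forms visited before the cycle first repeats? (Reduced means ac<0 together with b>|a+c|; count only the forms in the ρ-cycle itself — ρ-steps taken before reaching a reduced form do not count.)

D = 24, ⌊√D⌋ = 4
descent: ρ → (-3,0,2)
descent: ρ → (2,4,-1)  [lands on river]
river: ρ → (-1,4,2)
ρ-cycle length = 2 (tail of 2 descent steps not counted)

2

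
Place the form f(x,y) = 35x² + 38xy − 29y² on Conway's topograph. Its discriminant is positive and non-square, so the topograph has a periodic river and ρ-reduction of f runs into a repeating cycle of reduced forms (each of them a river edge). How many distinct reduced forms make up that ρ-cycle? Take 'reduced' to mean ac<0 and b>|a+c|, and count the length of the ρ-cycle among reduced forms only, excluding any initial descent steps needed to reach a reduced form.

D = 5504, ⌊√D⌋ = 74
river: ρ → (-29,20,44)
river: ρ → (44,68,-5)
river: ρ → (-5,72,16)
river: ρ → (16,56,-37)
river: ρ → (-37,18,35)
river: ρ → (35,52,-20)
river: ρ → (-20,68,11)
river: ρ → (11,64,-32)
river: ρ → (-32,64,11)
river: ρ → (11,68,-20)
river: ρ → (-20,52,35)
river: ρ → (35,18,-37)
river: ρ → (-37,56,16)
river: ρ → (16,72,-5)
river: ρ → (-5,68,44)
river: ρ → (44,20,-29)
river: ρ → (-29,38,35)
river: ρ → (35,32,-32)
river: ρ → (-32,32,35)
river: ρ → (35,38,-29)
ρ-cycle length = 20 (tail of 0 descent steps not counted)

20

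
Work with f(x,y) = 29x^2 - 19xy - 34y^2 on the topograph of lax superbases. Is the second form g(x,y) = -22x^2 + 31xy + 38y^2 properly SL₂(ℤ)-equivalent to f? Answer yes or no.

D₁ = 4305, D₂ = 4305
river cycle of f (length 10): (-34, 19, 29), (29, 39, -24), (-24, 57, 11), (11, 53, -34), (-34, 15, 30), (30, 45, -19), (-19, 31, 44), (44, 57, -6), (-6, 63, 14), (14, 49, -34)
river cycle of g (length 8): (38, 45, -15), (-15, 45, 38), (38, 31, -22), (-22, 57, 12), (12, 63, -7), (-7, 63, 12), (12, 57, -22), (-22, 31, 38)
cycles differ ⇒ inequivalent

no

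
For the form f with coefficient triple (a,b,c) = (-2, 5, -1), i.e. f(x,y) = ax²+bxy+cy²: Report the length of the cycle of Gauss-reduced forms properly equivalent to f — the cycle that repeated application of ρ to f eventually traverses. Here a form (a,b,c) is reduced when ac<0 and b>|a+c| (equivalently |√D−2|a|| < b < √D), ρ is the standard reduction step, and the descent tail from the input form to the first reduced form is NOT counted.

D = 17, ⌊√D⌋ = 4
descent: ρ → (-1,3,2)  [lands on river]
river: ρ → (2,1,-2)
river: ρ → (-2,3,1)
river: ρ → (1,3,-2)
river: ρ → (-2,1,2)
river: ρ → (2,3,-1)
ρ-cycle length = 6 (tail of 1 descent step not counted)

6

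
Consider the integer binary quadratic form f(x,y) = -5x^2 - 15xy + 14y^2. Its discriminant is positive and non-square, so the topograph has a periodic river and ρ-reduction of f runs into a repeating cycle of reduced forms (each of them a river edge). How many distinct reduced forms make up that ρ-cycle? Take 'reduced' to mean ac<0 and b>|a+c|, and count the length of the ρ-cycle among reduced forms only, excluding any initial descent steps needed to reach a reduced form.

D = 505, ⌊√D⌋ = 22
descent: ρ → (14,15,-5)  [lands on river]
river: ρ → (-5,15,14)
river: ρ → (14,13,-6)
river: ρ → (-6,11,16)
river: ρ → (16,21,-1)
river: ρ → (-1,21,16)
river: ρ → (16,11,-6)
river: ρ → (-6,13,14)
ρ-cycle length = 8 (tail of 1 descent step not counted)

8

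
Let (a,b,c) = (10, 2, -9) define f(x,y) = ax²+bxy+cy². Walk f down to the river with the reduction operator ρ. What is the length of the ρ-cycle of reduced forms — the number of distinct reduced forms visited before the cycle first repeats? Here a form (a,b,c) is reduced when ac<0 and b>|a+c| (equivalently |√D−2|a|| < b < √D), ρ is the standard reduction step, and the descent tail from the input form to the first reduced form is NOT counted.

D = 364, ⌊√D⌋ = 19
river: ρ → (-9,16,3)
river: ρ → (3,14,-14)
river: ρ → (-14,14,3)
river: ρ → (3,16,-9)
river: ρ → (-9,2,10)
river: ρ → (10,18,-1)
river: ρ → (-1,18,10)
river: ρ → (10,2,-9)
ρ-cycle length = 8 (tail of 0 descent steps not counted)

8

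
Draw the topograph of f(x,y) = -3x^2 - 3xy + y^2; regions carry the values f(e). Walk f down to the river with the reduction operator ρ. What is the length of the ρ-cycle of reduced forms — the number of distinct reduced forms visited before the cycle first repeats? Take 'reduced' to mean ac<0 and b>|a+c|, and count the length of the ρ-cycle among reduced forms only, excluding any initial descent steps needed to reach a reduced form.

D = 21, ⌊√D⌋ = 4
descent: ρ → (1,3,-3)  [lands on river]
river: ρ → (-3,3,1)
ρ-cycle length = 2 (tail of 1 descent step not counted)

2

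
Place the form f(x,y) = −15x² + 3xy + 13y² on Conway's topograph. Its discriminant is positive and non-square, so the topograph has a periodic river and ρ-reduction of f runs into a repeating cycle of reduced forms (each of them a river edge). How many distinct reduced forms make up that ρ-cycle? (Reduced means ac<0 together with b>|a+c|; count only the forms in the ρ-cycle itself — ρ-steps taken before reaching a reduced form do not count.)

D = 789, ⌊√D⌋ = 28
river: ρ → (13,23,-5)
river: ρ → (-5,27,3)
river: ρ → (3,27,-5)
river: ρ → (-5,23,13)
river: ρ → (13,3,-15)
river: ρ → (-15,27,1)
river: ρ → (1,27,-15)
river: ρ → (-15,3,13)
ρ-cycle length = 8 (tail of 0 descent steps not counted)

8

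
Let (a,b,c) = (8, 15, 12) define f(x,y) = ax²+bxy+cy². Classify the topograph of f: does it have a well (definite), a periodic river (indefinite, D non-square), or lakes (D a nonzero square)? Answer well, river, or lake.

D = b²−4ac = 15² − 4·8·12 = -159
D < 0 ⇒ definite ⇒ every region one sign ⇒ single well

well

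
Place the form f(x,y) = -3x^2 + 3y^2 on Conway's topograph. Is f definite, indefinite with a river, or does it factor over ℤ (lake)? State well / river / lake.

D = b²−4ac = 0² − 4·(-3)·3 = 36
D = 6² is a perfect square ⇒ form factors over ℤ ⇒ lakes

lake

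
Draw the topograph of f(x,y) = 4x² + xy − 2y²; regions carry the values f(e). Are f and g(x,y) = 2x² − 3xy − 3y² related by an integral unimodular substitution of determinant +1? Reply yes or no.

D₁ = 33, D₂ = 33
river cycle of f (length 4): (-2, 3, 3), (3, 3, -2), (-2, 5, 1), (1, 5, -2)
river cycle of g (length 4): (-3, 3, 2), (2, 5, -1), (-1, 5, 2), (2, 3, -3)
cycles differ ⇒ inequivalent

no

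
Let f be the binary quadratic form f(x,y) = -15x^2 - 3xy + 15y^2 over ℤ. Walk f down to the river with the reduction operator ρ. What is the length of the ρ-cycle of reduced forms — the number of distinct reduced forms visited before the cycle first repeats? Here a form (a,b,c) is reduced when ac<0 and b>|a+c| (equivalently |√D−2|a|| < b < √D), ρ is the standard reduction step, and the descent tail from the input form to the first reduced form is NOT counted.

D = 909, ⌊√D⌋ = 30
descent: ρ → (15,3,-15)  [lands on river]
river: ρ → (-15,27,3)
river: ρ → (3,27,-15)
river: ρ → (-15,3,15)
river: ρ → (15,27,-3)
river: ρ → (-3,27,15)
ρ-cycle length = 6 (tail of 1 descent step not counted)

6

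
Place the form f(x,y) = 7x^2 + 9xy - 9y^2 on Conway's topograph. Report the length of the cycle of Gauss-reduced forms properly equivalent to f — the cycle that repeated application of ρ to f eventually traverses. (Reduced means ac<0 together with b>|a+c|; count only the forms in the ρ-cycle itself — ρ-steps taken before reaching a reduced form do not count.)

D = 333, ⌊√D⌋ = 18
river: ρ → (-9,9,7)
river: ρ → (7,5,-11)
river: ρ → (-11,17,1)
river: ρ → (1,17,-11)
river: ρ → (-11,5,7)
river: ρ → (7,9,-9)
ρ-cycle length = 6 (tail of 0 descent steps not counted)

6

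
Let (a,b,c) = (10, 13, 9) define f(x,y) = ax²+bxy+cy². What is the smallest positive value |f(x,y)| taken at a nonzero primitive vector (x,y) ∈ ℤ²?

translate: b→-7 (≡13 mod 20), so (10,13,9)→(10,-7,6)
flip: (10,-7,6)→(6,7,10)
translate: b→-5 (≡7 mod 12), so (6,7,10)→(6,-5,9)
reduced (well bottom): (6,-5,9) with a≤c, −a<b≤a
well minimum = a = 6

6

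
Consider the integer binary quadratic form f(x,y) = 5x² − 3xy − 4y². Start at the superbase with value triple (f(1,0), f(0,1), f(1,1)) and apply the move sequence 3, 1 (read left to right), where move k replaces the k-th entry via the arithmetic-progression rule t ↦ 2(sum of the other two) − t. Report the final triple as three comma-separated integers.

start (5,-4,-2) = (f(1,0),f(0,1),f(1,1))
replace slot 3: 2·(5+(-4)) − (-2) = 4 → (5,-4,4)
replace slot 1: 2·((-4)+4) − 5 = -5 → (-5,-4,4)

-5,-4,4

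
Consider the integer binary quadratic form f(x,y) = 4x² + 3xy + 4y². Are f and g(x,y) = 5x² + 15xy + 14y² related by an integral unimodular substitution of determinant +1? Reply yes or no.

D₁ = -55, D₂ = -55
f: reduced (well bottom): (4,3,4) with a≤c, −a<b≤a
g: translate: b→5 (≡15 mod 10), so (5,15,14)→(5,5,4)
g: flip: (5,5,4)→(4,-5,5)
g: translate: b→3 (≡-5 mod 8), so (4,-5,5)→(4,3,4)
g: reduced (well bottom): (4,3,4) with a≤c, −a<b≤a
reduced forms (4, 3, 4) vs (4, 3, 4) ⇒ equivalent

yes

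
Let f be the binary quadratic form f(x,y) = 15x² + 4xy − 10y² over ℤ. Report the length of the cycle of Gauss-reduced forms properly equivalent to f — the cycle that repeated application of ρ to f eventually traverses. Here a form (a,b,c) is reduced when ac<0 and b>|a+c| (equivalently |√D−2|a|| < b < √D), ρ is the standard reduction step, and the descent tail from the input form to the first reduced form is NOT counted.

D = 616, ⌊√D⌋ = 24
descent: ρ → (-10,16,9)  [lands on river]
river: ρ → (9,20,-6)
river: ρ → (-6,16,15)
river: ρ → (15,14,-7)
river: ρ → (-7,14,15)
river: ρ → (15,16,-6)
river: ρ → (-6,20,9)
river: ρ → (9,16,-10)
river: ρ → (-10,24,1)
river: ρ → (1,24,-10)
ρ-cycle length = 10 (tail of 1 descent step not counted)

10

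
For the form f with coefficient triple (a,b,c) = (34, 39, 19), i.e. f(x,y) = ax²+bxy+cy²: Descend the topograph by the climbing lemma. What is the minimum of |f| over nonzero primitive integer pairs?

translate: b→-29 (≡39 mod 68), so (34,39,19)→(34,-29,14)
flip: (34,-29,14)→(14,29,34)
translate: b→1 (≡29 mod 28), so (14,29,34)→(14,1,19)
reduced (well bottom): (14,1,19) with a≤c, −a<b≤a
well minimum = a = 14

14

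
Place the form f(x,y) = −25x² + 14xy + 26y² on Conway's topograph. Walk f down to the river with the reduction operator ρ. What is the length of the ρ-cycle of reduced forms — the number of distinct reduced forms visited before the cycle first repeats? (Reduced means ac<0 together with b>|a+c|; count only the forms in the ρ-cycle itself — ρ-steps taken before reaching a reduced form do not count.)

D = 2796, ⌊√D⌋ = 52
river: ρ → (26,38,-13)
river: ρ → (-13,40,23)
river: ρ → (23,52,-1)
river: ρ → (-1,52,23)
river: ρ → (23,40,-13)
river: ρ → (-13,38,26)
river: ρ → (26,14,-25)
river: ρ → (-25,36,15)
river: ρ → (15,24,-37)
river: ρ → (-37,50,2)
river: ρ → (2,50,-37)
river: ρ → (-37,24,15)
river: ρ → (15,36,-25)
river: ρ → (-25,14,26)
ρ-cycle length = 14 (tail of 0 descent steps not counted)

14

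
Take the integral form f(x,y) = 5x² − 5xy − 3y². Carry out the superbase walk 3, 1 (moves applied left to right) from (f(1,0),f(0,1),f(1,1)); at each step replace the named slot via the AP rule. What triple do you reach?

start (5,-3,-3) = (f(1,0),f(0,1),f(1,1))
replace slot 3: 2·(5+(-3)) − (-3) = 7 → (5,-3,7)
replace slot 1: 2·((-3)+7) − 5 = 3 → (3,-3,7)

3,-3,7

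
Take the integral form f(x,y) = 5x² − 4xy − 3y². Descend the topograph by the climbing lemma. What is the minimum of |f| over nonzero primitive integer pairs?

descent: ρ → (-3,4,5)  [lands on river]
river: ρ → (5,6,-2)
river: ρ → (-2,6,5)
river: ρ → (5,4,-3)
river: ρ → (-3,8,1)
river: ρ → (1,8,-3)
closes: descent 1, river 6
min |a| on river = 1

1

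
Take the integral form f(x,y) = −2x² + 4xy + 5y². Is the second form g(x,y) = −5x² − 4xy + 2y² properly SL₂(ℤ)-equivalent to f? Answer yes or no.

D₁ = 56, D₂ = 56
river cycle of f (length 4): (5, 6, -1), (-1, 6, 5), (5, 4, -2), (-2, 4, 5)
river cycle of g (length 4): (2, 4, -5), (-5, 6, 1), (1, 6, -5), (-5, 4, 2)
cycles differ ⇒ inequivalent

no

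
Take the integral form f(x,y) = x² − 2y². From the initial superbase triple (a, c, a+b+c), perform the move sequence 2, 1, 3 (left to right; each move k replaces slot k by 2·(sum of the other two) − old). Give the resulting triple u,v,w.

start (1,-2,-1) = (f(1,0),f(0,1),f(1,1))
replace slot 2: 2·(1+(-1)) − (-2) = 2 → (1,2,-1)
replace slot 1: 2·(2+(-1)) − 1 = 1 → (1,2,-1)
replace slot 3: 2·(1+2) − (-1) = 7 → (1,2,7)

1,2,7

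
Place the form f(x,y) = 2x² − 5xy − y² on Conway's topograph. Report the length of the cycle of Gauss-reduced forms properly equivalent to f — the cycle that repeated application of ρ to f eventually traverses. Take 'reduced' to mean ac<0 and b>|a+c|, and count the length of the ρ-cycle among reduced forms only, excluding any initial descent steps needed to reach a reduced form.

D = 33, ⌊√D⌋ = 5
descent: ρ → (-1,5,2)  [lands on river]
river: ρ → (2,3,-3)
river: ρ → (-3,3,2)
river: ρ → (2,5,-1)
ρ-cycle length = 4 (tail of 1 descent step not counted)

4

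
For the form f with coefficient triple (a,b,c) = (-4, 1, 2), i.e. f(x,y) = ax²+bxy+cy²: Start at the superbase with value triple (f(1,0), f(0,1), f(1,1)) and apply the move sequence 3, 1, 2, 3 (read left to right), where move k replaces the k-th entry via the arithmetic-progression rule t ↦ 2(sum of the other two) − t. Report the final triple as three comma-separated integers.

start (-4,2,-1) = (f(1,0),f(0,1),f(1,1))
replace slot 3: 2·((-4)+2) − (-1) = -3 → (-4,2,-3)
replace slot 1: 2·(2+(-3)) − (-4) = 2 → (2,2,-3)
replace slot 2: 2·(2+(-3)) − 2 = -4 → (2,-4,-3)
replace slot 3: 2·(2+(-4)) − (-3) = -1 → (2,-4,-1)

2,-4,-1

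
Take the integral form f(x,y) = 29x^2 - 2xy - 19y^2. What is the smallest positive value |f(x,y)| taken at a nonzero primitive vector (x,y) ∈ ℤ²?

descent: ρ → (-19,40,8)  [lands on river]
river: ρ → (8,40,-19)
river: ρ → (-19,36,12)
river: ρ → (12,36,-19)
closes: descent 1, river 4
min |a| on river = 8

8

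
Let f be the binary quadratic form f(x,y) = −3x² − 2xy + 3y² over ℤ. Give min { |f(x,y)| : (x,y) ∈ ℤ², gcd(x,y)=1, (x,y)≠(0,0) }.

descent: ρ → (3,2,-3)  [lands on river]
river: ρ → (-3,4,2)
river: ρ → (2,4,-3)
river: ρ → (-3,2,3)
river: ρ → (3,4,-2)
river: ρ → (-2,4,3)
closes: descent 1, river 6
min |a| on river = 2

2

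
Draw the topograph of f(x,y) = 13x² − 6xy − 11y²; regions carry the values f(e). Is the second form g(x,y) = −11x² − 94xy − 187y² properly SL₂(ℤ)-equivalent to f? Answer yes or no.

D₁ = 608, D₂ = 608
river cycle of f (length 6): (-11, 6, 13), (13, 20, -4), (-4, 20, 13), (13, 6, -11), (-11, 16, 8), (8, 16, -11)
river cycle of g (length 6): (-11, 16, 8), (8, 16, -11), (-11, 6, 13), (13, 20, -4), (-4, 20, 13), (13, 6, -11)
cycles coincide ⇒ equivalent

yes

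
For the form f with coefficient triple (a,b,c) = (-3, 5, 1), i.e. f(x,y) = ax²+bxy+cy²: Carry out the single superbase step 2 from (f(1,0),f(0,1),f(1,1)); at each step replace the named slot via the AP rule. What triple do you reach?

start (-3,1,3) = (f(1,0),f(0,1),f(1,1))
replace slot 2: 2·((-3)+3) − 1 = -1 → (-3,-1,3)

-3,-1,3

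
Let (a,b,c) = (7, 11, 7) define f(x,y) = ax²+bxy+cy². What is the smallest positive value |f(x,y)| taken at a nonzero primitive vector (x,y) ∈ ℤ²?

translate: b→-3 (≡11 mod 14), so (7,11,7)→(7,-3,3)
flip: (7,-3,3)→(3,3,7)
reduced (well bottom): (3,3,7) with a≤c, −a<b≤a
well minimum = a = 3

3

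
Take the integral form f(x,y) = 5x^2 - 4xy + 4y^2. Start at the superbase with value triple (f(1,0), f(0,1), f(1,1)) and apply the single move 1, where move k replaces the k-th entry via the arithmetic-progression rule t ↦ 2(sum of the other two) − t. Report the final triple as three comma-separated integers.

start (5,4,5) = (f(1,0),f(0,1),f(1,1))
replace slot 1: 2·(4+5) − 5 = 13 → (13,4,5)

13,4,5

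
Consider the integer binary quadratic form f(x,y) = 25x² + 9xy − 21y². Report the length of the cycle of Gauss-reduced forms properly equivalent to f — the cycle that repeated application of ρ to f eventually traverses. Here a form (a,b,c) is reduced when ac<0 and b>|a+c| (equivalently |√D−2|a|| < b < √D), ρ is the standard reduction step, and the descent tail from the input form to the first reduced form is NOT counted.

D = 2181, ⌊√D⌋ = 46
river: ρ → (-21,33,13)
river: ρ → (13,45,-3)
river: ρ → (-3,45,13)
river: ρ → (13,33,-21)
river: ρ → (-21,9,25)
river: ρ → (25,41,-5)
river: ρ → (-5,39,33)
river: ρ → (33,27,-11)
river: ρ → (-11,39,15)
river: ρ → (15,21,-29)
river: ρ → (-29,37,7)
river: ρ → (7,33,-39)
river: ρ → (-39,45,1)
river: ρ → (1,45,-39)
river: ρ → (-39,33,7)
river: ρ → (7,37,-29)
river: ρ → (-29,21,15)
river: ρ → (15,39,-11)
river: ρ → (-11,27,33)
river: ρ → (33,39,-5)
river: ρ → (-5,41,25)
river: ρ → (25,9,-21)
ρ-cycle length = 22 (tail of 0 descent steps not counted)

22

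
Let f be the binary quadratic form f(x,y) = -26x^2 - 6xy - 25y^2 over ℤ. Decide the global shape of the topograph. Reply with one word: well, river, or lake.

D = b²−4ac = (-6)² − 4·(-26)·(-25) = -2564
D < 0 ⇒ definite ⇒ every region one sign ⇒ single well

well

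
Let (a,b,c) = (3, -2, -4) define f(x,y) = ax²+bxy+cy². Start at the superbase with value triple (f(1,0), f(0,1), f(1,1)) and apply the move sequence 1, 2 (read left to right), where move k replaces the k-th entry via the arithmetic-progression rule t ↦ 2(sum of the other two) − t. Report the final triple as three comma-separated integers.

start (3,-4,-3) = (f(1,0),f(0,1),f(1,1))
replace slot 1: 2·((-4)+(-3)) − 3 = -17 → (-17,-4,-3)
replace slot 2: 2·((-17)+(-3)) − (-4) = -36 → (-17,-36,-3)

-17,-36,-3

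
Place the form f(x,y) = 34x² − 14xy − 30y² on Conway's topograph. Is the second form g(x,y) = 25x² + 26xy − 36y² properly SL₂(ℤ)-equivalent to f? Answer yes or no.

D₁ = 4276, D₂ = 4276
river cycle of f (length 38): (-30, 14, 34), (34, 54, -10), (-10, 46, 54), (54, 62, -2), (-2, 62, 54), (54, 46, -10), (-10, 54, 34), (34, 14, -30), (-30, 46, 18), (18, 62, -6), … (28 more)
river cycle of g (length 94): (-36, 46, 15), (15, 44, -39), (-39, 34, 20), (20, 46, -27), (-27, 62, 4), (4, 58, -57), (-57, 56, 5), (5, 64, -9), (-9, 62, 12), (12, 58, -19), … (84 more)
cycles differ ⇒ inequivalent

no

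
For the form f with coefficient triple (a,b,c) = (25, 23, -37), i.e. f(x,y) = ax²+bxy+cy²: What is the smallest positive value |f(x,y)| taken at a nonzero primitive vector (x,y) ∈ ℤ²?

river: ρ → (-37,51,11)
river: ρ → (11,59,-17)
river: ρ → (-17,43,35)
river: ρ → (35,27,-25)
river: ρ → (-25,23,37)
river: ρ → (37,51,-11)
river: ρ → (-11,59,17)
river: ρ → (17,43,-35)
river: ρ → (-35,27,25)
river: ρ → (25,23,-37)
closes: descent 0, river 10
min |a| on river = 11

11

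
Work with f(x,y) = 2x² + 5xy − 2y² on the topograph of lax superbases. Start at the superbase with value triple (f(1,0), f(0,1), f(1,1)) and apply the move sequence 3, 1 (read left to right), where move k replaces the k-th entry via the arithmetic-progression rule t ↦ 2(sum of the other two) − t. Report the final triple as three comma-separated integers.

start (2,-2,5) = (f(1,0),f(0,1),f(1,1))
replace slot 3: 2·(2+(-2)) − 5 = -5 → (2,-2,-5)
replace slot 1: 2·((-2)+(-5)) − 2 = -16 → (-16,-2,-5)

-16,-2,-5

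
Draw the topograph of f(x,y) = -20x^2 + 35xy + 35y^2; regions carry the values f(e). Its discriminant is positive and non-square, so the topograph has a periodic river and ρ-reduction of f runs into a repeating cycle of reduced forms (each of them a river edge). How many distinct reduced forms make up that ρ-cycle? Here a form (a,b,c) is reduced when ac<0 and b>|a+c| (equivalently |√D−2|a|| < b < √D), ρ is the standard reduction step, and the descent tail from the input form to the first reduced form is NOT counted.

D = 4025, ⌊√D⌋ = 63
river: ρ → (35,35,-20)
river: ρ → (-20,45,25)
river: ρ → (25,55,-10)
river: ρ → (-10,45,50)
river: ρ → (50,55,-5)
river: ρ → (-5,55,50)
river: ρ → (50,45,-10)
river: ρ → (-10,55,25)
river: ρ → (25,45,-20)
river: ρ → (-20,35,35)
ρ-cycle length = 10 (tail of 0 descent steps not counted)

10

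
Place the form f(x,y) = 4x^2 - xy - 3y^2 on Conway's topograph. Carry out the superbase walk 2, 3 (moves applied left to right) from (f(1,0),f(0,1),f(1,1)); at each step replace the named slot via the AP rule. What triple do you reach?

start (4,-3,0) = (f(1,0),f(0,1),f(1,1))
replace slot 2: 2·(4+0) − (-3) = 11 → (4,11,0)
replace slot 3: 2·(4+11) − 0 = 30 → (4,11,30)

4,11,30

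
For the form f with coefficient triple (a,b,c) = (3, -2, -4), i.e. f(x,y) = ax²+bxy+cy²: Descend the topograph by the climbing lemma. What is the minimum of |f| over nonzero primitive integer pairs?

descent: ρ → (-4,2,3)  [lands on river]
river: ρ → (3,4,-3)
river: ρ → (-3,2,4)
river: ρ → (4,6,-1)
river: ρ → (-1,6,4)
river: ρ → (4,2,-3)
river: ρ → (-3,4,3)
river: ρ → (3,2,-4)
river: ρ → (-4,6,1)
river: ρ → (1,6,-4)
closes: descent 1, river 10
min |a| on river = 1

1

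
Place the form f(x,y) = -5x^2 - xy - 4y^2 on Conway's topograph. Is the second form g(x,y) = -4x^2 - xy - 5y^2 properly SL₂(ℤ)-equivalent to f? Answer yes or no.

D₁ = -79, D₂ = -79
f is negative-definite; reduce −f:
−f: flip: (5,1,4)→(4,-1,5)
−f: reduced (well bottom): (4,-1,5) with a≤c, −a<b≤a
flip sign back: reduced form of f is (-4,1,-5)
g is negative-definite; reduce −g:
−g: reduced (well bottom): (4,1,5) with a≤c, −a<b≤a
flip sign back: reduced form of g is (-4,-1,-5)
reduced forms (-4, 1, -5) vs (-4, -1, -5) ⇒ inequivalent

no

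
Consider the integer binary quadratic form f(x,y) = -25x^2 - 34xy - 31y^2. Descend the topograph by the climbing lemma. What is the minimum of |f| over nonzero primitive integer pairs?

translate: b→-16 (≡34 mod 50), so (25,34,31)→(25,-16,22)
flip: (25,-16,22)→(22,16,25)
reduced (well bottom): (22,16,25) with a≤c, −a<b≤a
well minimum |f| = |-22| = 22 (negative-definite)

22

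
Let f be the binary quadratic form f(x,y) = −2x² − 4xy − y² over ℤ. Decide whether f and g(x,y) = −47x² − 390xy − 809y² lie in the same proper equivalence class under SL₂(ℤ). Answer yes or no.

D₁ = 8, D₂ = 8
river cycle of f (length 2): (-1, 2, 1), (1, 2, -1)
river cycle of g (length 2): (-1, 2, 1), (1, 2, -1)
cycles coincide ⇒ equivalent

yes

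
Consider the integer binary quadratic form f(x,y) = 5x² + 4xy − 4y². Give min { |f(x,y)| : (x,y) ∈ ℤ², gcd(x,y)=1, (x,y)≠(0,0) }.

river: ρ → (-4,4,5)
river: ρ → (5,6,-3)
river: ρ → (-3,6,5)
river: ρ → (5,4,-4)
closes: descent 0, river 4
min |a| on river = 3

3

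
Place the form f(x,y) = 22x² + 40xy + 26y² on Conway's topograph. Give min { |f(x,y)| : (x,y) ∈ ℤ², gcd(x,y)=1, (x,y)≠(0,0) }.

translate: b→-4 (≡40 mod 44), so (22,40,26)→(22,-4,8)
flip: (22,-4,8)→(8,4,22)
reduced (well bottom): (8,4,22) with a≤c, −a<b≤a
well minimum = a = 8

8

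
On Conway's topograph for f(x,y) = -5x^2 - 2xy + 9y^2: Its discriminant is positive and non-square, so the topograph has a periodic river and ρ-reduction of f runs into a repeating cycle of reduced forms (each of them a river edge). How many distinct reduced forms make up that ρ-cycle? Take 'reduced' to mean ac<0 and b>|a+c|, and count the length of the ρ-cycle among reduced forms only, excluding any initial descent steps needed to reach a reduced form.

D = 184, ⌊√D⌋ = 13
descent: ρ → (9,2,-5)
descent: ρ → (-5,8,6)  [lands on river]
river: ρ → (6,4,-7)
river: ρ → (-7,10,3)
river: ρ → (3,8,-10)
river: ρ → (-10,12,1)
river: ρ → (1,12,-10)
river: ρ → (-10,8,3)
river: ρ → (3,10,-7)
river: ρ → (-7,4,6)
river: ρ → (6,8,-5)
river: ρ → (-5,12,2)
river: ρ → (2,12,-5)
ρ-cycle length = 12 (tail of 2 descent steps not counted)

12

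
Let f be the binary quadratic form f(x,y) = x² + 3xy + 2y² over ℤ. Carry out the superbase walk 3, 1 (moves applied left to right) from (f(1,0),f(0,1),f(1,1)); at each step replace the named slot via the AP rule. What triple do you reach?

start (1,2,6) = (f(1,0),f(0,1),f(1,1))
replace slot 3: 2·(1+2) − 6 = 0 → (1,2,0)
replace slot 1: 2·(2+0) − 1 = 3 → (3,2,0)

3,2,0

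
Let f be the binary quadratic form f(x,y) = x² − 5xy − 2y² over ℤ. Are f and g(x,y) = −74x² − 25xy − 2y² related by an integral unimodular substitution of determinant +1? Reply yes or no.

D₁ = 33, D₂ = 33
river cycle of f (length 4): (-2, 5, 1), (1, 5, -2), (-2, 3, 3), (3, 3, -2)
river cycle of g (length 4): (-2, 5, 1), (1, 5, -2), (-2, 3, 3), (3, 3, -2)
cycles coincide ⇒ equivalent

yes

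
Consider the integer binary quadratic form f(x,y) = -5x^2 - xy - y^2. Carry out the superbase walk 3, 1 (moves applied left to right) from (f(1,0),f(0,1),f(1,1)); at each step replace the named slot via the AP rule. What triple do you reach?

start (-5,-1,-7) = (f(1,0),f(0,1),f(1,1))
replace slot 3: 2·((-5)+(-1)) − (-7) = -5 → (-5,-1,-5)
replace slot 1: 2·((-1)+(-5)) − (-5) = -7 → (-7,-1,-5)

-7,-1,-5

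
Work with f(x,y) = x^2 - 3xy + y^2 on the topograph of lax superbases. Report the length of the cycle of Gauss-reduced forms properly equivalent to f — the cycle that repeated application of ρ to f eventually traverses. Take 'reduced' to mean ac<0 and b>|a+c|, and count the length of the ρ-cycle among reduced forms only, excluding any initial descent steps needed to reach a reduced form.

D = 5, ⌊√D⌋ = 2
descent: ρ → (1,1,-1)  [lands on river]
river: ρ → (-1,1,1)
ρ-cycle length = 2 (tail of 1 descent step not counted)

2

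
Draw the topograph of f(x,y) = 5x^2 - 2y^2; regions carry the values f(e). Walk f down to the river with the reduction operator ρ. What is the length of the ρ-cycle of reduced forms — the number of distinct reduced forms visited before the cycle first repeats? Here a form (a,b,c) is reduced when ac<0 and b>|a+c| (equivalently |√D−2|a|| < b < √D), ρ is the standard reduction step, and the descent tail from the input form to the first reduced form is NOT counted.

D = 40, ⌊√D⌋ = 6
descent: ρ → (-2,4,3)  [lands on river]
river: ρ → (3,2,-3)
river: ρ → (-3,4,2)
river: ρ → (2,4,-3)
river: ρ → (-3,2,3)
river: ρ → (3,4,-2)
ρ-cycle length = 6 (tail of 1 descent step not counted)

6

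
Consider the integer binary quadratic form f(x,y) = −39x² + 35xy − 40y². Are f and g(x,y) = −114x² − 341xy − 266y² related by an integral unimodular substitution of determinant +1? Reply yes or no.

D₁ = -5015, D₂ = -5015
f is negative-definite; reduce −f:
−f: reduced (well bottom): (39,-35,40) with a≤c, −a<b≤a
flip sign back: reduced form of f is (-39,35,-40)
g is negative-definite; reduce −g:
−g: translate: b→113 (≡341 mod 228), so (114,341,266)→(114,113,39)
−g: flip: (114,113,39)→(39,-113,114)
−g: translate: b→-35 (≡-113 mod 78), so (39,-113,114)→(39,-35,40)
−g: reduced (well bottom): (39,-35,40) with a≤c, −a<b≤a
flip sign back: reduced form of g is (-39,35,-40)
reduced forms (-39, 35, -40) vs (-39, 35, -40) ⇒ equivalent

yes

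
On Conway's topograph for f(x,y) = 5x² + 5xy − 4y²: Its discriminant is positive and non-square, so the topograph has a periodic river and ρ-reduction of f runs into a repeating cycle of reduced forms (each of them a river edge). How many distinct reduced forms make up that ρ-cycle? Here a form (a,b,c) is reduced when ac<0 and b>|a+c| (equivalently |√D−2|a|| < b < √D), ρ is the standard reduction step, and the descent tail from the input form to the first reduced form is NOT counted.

D = 105, ⌊√D⌋ = 10
river: ρ → (-4,3,6)
river: ρ → (6,9,-1)
river: ρ → (-1,9,6)
river: ρ → (6,3,-4)
river: ρ → (-4,5,5)
river: ρ → (5,5,-4)
ρ-cycle length = 6 (tail of 0 descent steps not counted)

6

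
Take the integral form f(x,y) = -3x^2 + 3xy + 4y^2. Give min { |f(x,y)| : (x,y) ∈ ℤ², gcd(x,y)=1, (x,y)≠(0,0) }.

river: ρ → (4,5,-2)
river: ρ → (-2,7,1)
river: ρ → (1,7,-2)
river: ρ → (-2,5,4)
river: ρ → (4,3,-3)
river: ρ → (-3,3,4)
closes: descent 0, river 6
min |a| on river = 1

1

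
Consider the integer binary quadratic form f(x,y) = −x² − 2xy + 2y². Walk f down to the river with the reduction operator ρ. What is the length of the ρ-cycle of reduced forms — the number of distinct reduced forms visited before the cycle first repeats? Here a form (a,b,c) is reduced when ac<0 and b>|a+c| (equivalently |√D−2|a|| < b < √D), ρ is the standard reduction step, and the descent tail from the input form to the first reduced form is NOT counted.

D = 12, ⌊√D⌋ = 3
descent: ρ → (2,2,-1)  [lands on river]
river: ρ → (-1,2,2)
ρ-cycle length = 2 (tail of 1 descent step not counted)

2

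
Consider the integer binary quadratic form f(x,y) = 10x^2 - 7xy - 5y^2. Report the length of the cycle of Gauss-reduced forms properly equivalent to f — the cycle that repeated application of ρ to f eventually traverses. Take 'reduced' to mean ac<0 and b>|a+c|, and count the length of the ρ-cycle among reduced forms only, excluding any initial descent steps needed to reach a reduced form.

D = 249, ⌊√D⌋ = 15
descent: ρ → (-5,7,10)  [lands on river]
river: ρ → (10,13,-2)
river: ρ → (-2,15,3)
river: ρ → (3,15,-2)
river: ρ → (-2,13,10)
river: ρ → (10,7,-5)
river: ρ → (-5,13,4)
river: ρ → (4,11,-8)
river: ρ → (-8,5,7)
river: ρ → (7,9,-6)
river: ρ → (-6,15,1)
river: ρ → (1,15,-6)
river: ρ → (-6,9,7)
river: ρ → (7,5,-8)
river: ρ → (-8,11,4)
river: ρ → (4,13,-5)
ρ-cycle length = 16 (tail of 1 descent step not counted)

16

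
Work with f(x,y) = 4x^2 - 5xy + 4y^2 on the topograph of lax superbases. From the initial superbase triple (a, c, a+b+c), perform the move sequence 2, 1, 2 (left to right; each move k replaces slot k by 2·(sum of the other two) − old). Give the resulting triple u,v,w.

start (4,4,3) = (f(1,0),f(0,1),f(1,1))
replace slot 2: 2·(4+3) − 4 = 10 → (4,10,3)
replace slot 1: 2·(10+3) − 4 = 22 → (22,10,3)
replace slot 2: 2·(22+3) − 10 = 40 → (22,40,3)

22,40,3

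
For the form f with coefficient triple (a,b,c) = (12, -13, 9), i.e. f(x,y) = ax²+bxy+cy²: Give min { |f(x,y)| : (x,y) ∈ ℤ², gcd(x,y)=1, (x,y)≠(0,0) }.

translate: b→11 (≡-13 mod 24), so (12,-13,9)→(12,11,8)
flip: (12,11,8)→(8,-11,12)
translate: b→5 (≡-11 mod 16), so (8,-11,12)→(8,5,9)
reduced (well bottom): (8,5,9) with a≤c, −a<b≤a
well minimum = a = 8

8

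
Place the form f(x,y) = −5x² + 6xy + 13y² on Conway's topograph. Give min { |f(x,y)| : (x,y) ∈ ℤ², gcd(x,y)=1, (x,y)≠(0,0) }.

descent: ρ → (13,-6,-5)
descent: ρ → (-5,16,2)  [lands on river]
river: ρ → (2,16,-5)
river: ρ → (-5,14,5)
river: ρ → (5,16,-2)
river: ρ → (-2,16,5)
river: ρ → (5,14,-5)
closes: descent 2, river 6
min |a| on river = 2

2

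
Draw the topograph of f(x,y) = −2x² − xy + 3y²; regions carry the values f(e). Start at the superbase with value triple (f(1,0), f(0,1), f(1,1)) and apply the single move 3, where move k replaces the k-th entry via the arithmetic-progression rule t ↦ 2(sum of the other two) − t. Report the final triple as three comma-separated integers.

start (-2,3,0) = (f(1,0),f(0,1),f(1,1))
replace slot 3: 2·((-2)+3) − 0 = 2 → (-2,3,2)

-2,3,2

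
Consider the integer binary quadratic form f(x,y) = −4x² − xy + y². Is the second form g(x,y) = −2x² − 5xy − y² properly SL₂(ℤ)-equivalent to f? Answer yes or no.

D₁ = 17, D₂ = 17
river cycle of f (length 6): (1, 3, -2), (-2, 1, 2), (2, 3, -1), (-1, 3, 2), (2, 1, -2), (-2, 3, 1)
river cycle of g (length 6): (-1, 3, 2), (2, 1, -2), (-2, 3, 1), (1, 3, -2), (-2, 1, 2), (2, 3, -1)
cycles coincide ⇒ equivalent

yes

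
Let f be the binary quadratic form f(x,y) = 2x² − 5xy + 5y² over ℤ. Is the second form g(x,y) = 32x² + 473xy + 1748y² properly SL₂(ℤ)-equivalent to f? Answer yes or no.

D₁ = -15, D₂ = -15
f: translate: b→-1 (≡-5 mod 4), so (2,-5,5)→(2,-1,2)
f: flip: (2,-1,2)→(2,1,2)
f: reduced (well bottom): (2,1,2) with a≤c, −a<b≤a
g: translate: b→25 (≡473 mod 64), so (32,473,1748)→(32,25,5)
g: flip: (32,25,5)→(5,-25,32)
g: translate: b→5 (≡-25 mod 10), so (5,-25,32)→(5,5,2)
g: flip: (5,5,2)→(2,-5,5)
g: translate: b→-1 (≡-5 mod 4), so (2,-5,5)→(2,-1,2)
g: flip: (2,-1,2)→(2,1,2)
g: reduced (well bottom): (2,1,2) with a≤c, −a<b≤a
reduced forms (2, 1, 2) vs (2, 1, 2) ⇒ equivalent

yes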